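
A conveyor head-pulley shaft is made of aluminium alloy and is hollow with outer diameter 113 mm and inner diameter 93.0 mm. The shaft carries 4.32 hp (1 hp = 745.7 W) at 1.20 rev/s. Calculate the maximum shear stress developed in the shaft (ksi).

ω = 2π·1.20 = 7.540 rad/s, so T = P/ω = 4.32×745.7 / 7.540 = 427.3 N·m.
J = π(d_o⁴ − d_i⁴)/32 = π(0.113⁴ − 0.0930⁴)/32 = 8.663×10^-6 m⁴.
τ_max = T·r/J = 427.3 × 0.0565 / 8.663×10^-6 = 2.787×10^6 Pa.

0.404 ksi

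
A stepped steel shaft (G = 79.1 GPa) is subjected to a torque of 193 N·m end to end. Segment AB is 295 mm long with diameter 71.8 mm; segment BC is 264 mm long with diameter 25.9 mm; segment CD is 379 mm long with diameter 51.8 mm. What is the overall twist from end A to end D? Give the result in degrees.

J_AB = π(0.0718)⁴/32 = 2.61×10^-6 m⁴; J_BC = π(0.0259)⁴/32 = 4.42×10^-8 m⁴; J_CD = π(0.0518)⁴/32 = 7.07×10^-7 m⁴.
θ = (T/G)·Σ L_i/J_i = (193.0/79.1×10⁹)·(0.295/2.61×10^-6 + 0.264/4.42×10^-8 + 0.379/7.07×10^-7) = 0.01617 rad.

0.926°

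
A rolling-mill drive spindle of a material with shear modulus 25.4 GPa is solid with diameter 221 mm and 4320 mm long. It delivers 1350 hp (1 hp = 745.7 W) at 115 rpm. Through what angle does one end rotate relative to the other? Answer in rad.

ω = 2π·115/60 = 12.04 rad/s, so T = P/ω = 1350×745.7 / 12.04 = 83590 N·m.
J = πd⁴/32 = π(0.221)⁴/32 = 2.342×10^-4 m⁴.
θ = T·L/(G·J) = 83590 × 4.32 / (25.4×10⁹ × 2.342×10^-4) = 0.06071 rad.

0.0607 rad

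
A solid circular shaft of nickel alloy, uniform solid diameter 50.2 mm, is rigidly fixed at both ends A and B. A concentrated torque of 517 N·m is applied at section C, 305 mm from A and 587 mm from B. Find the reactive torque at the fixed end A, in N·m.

With uniform GJ and both ends fixed, compatibility θ_AC = θ_CB gives T_A·a = T_B·b, together with T_A + T_B = T₀.
T_A = T₀·b/(a+b) = 517.0·587/892.0 = 340.2 N·m; T_B = 176.8 N·m.

340 N·m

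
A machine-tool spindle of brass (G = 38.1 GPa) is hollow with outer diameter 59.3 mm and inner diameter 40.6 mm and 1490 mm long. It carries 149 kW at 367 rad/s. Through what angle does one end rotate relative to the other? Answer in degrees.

ω = 367 rad/s, so T = P/ω = 149×10³ / 367.0 = 406.0 N·m.
J = π(d_o⁴ − d_i⁴)/32 = π(0.0593⁴ − 0.0406⁴)/32 = 9.473×10^-7 m⁴.
θ = T·L/(G·J) = 406.0 × 1.49 / (38.1×10⁹ × 9.473×10^-7) = 0.01676 rad.

0.960°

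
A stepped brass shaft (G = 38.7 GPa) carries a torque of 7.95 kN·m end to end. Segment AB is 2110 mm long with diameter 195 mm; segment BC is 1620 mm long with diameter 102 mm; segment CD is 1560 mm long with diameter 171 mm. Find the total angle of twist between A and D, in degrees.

J_AB = π(0.195)⁴/32 = 1.42×10^-4 m⁴; J_BC = π(0.102)⁴/32 = 1.06×10^-5 m⁴; J_CD = π(0.171)⁴/32 = 8.39×10^-5 m⁴.
θ = (T/G)·Σ L_i/J_i = (7950/38.7×10⁹)·(2.11/1.42×10^-4 + 1.62/1.06×10^-5 + 1.56/8.39×10^-5) = 0.03819 rad.

2.19°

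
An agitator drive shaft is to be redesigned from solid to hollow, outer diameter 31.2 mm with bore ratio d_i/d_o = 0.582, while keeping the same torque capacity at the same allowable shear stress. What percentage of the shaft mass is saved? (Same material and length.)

28.3 %

Equal τ_max and T ⇒ the solid shaft needs d_s³ = d_o³(1−k⁴), so d_s = 31.2·(1−0.582⁴)^(1/3) = 29.96 mm.
Area ratio A_h/A_s = d_o²(1−k²)/d_s² = (1−k²)/(1−k⁴)^(2/3) = 0.7172.
Mass saving = 1 − 0.7172 = 28.3 %.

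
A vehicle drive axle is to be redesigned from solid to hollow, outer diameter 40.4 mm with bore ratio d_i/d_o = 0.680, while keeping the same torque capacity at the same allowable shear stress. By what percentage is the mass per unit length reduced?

Equal τ_max and T ⇒ the solid shaft needs d_s³ = d_o³(1−k⁴), so d_s = 40.4·(1−0.680⁴)^(1/3) = 37.29 mm.
Area ratio A_h/A_s = d_o²(1−k²)/d_s² = (1−k²)/(1−k⁴)^(2/3) = 0.6311.
Mass saving = 1 − 0.6311 = 36.9 %.

36.9 %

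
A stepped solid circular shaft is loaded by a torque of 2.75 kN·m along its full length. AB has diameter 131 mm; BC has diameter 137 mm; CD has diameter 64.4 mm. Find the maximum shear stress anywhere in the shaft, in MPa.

52.4 MPa

Under the same torque, τ_max = 16T/(πd³) is largest where d is smallest — segment CD (d = 64.4 mm).
τ_max = 16·2750/(π·(0.0644)³) = 5.244×10^7 Pa.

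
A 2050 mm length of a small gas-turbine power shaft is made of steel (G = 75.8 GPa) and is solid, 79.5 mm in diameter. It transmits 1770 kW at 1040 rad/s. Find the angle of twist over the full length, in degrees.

0.672°

ω = 1040 rad/s, so T = P/ω = 1770×10³ / 1040 = 1702 N·m.
J = πd⁴/32 = π(0.0795)⁴/32 = 3.922×10^-6 m⁴.
θ = T·L/(G·J) = 1702 × 2.05 / (75.8×10⁹ × 3.922×10^-6) = 0.01174 rad.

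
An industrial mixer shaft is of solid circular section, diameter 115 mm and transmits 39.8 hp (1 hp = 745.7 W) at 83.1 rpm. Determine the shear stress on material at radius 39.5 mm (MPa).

ω = 2π·83.1/60 = 8.702 rad/s, so T = P/ω = 39.8×745.7 / 8.702 = 3410 N·m.
J = πd⁴/32 = π(0.115)⁴/32 = 1.717×10^-5 m⁴.
Shear stress varies linearly with radius: τ = T·r/J = 3410 × 0.0395 / 1.717×10^-5 = 7.846×10^6 Pa.

7.85 MPa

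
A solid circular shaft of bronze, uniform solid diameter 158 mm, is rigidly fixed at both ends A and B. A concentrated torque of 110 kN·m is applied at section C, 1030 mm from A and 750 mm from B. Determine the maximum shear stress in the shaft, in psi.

11900 psi

With uniform GJ and both ends fixed, compatibility θ_AC = θ_CB gives T_A·a = T_B·b, together with T_A + T_B = T₀.
T_A = T₀·b/(a+b) = 110000·750/1780 = 46350 N·m; T_B = 63650 N·m.
τ in each portion: τ_AC = 5.98×10^7 Pa, τ_CB = 8.22×10^7 Pa; maximum is in CB.
τ_max = T_CB·r/J = 63650·0.0790/6.12×10^-5 = 8.219×10^7 Pa.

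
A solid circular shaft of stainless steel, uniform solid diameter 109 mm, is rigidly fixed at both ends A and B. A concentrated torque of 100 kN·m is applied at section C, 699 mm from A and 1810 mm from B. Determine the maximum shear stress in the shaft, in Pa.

With uniform GJ and both ends fixed, compatibility θ_AC = θ_CB gives T_A·a = T_B·b, together with T_A + T_B = T₀.
T_A = T₀·b/(a+b) = 100000·1810/2509 = 72140 N·m; T_B = 27860 N·m.
τ in each portion: τ_AC = 2.84×10^8 Pa, τ_CB = 1.10×10^8 Pa; maximum is in AC.
τ_max = T_AC·r/J = 72140·0.0545/1.39×10^-5 = 2.837×10^8 Pa.

2.84e8 Pa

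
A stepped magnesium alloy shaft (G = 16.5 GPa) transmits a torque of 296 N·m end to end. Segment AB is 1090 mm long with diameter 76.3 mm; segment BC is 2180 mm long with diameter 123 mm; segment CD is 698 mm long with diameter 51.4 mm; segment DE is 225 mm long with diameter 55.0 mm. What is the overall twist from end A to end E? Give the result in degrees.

J_AB = π(0.0763)⁴/32 = 3.33×10^-6 m⁴; J_BC = π(0.123)⁴/32 = 2.25×10^-5 m⁴; J_CD = π(0.0514)⁴/32 = 6.85×10^-7 m⁴; J_DE = π(0.0550)⁴/32 = 8.98×10^-7 m⁴.
θ = (T/G)·Σ L_i/J_i = (296.0/16.5×10⁹)·(1.09/3.33×10^-6 + 2.18/2.25×10^-5 + 0.698/6.85×10^-7 + 0.225/8.98×10^-7) = 0.03038 rad.

1.74°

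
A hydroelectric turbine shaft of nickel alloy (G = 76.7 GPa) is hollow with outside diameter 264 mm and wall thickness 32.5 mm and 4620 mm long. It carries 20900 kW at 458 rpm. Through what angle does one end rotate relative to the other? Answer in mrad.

81.3 mrad

ω = 2π·458/60 = 47.96 rad/s, so T = P/ω = 20900×10³ / 47.96 = 435800 N·m.
J = π(d_o⁴ − d_i⁴)/32 = π(0.264⁴ − 0.199⁴)/32 = 3.229×10^-4 m⁴.
θ = T·L/(G·J) = 435800 × 4.62 / (76.7×10⁹ × 3.229×10^-4) = 0.08128 rad.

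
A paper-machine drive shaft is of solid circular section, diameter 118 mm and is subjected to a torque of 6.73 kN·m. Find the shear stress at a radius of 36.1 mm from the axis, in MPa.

12.8 MPa

J = πd⁴/32 = π(0.118)⁴/32 = 1.903×10^-5 m⁴.
Shear stress varies linearly with radius: τ = T·r/J = 6730 × 0.0361 / 1.903×10^-5 = 1.276×10^7 Pa.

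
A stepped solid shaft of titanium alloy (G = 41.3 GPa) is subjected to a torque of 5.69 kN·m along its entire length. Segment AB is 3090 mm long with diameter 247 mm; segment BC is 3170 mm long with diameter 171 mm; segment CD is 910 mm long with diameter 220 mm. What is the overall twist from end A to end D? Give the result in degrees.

0.396°

J_AB = π(0.247)⁴/32 = 3.65×10^-4 m⁴; J_BC = π(0.171)⁴/32 = 8.39×10^-5 m⁴; J_CD = π(0.220)⁴/32 = 2.30×10^-4 m⁴.
θ = (T/G)·Σ L_i/J_i = (5690/41.3×10⁹)·(3.09/3.65×10^-4 + 3.17/8.39×10^-5 + 0.910/2.30×10^-4) = 6.913×10^-3 rad.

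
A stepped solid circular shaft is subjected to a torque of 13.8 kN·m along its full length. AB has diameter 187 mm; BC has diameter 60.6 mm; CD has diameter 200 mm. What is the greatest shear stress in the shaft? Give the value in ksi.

45.8 ksi

Under the same torque, τ_max = 16T/(πd³) is largest where d is smallest — segment BC (d = 60.6 mm).
τ_max = 16·13800/(π·(0.0606)³) = 3.158×10^8 Pa.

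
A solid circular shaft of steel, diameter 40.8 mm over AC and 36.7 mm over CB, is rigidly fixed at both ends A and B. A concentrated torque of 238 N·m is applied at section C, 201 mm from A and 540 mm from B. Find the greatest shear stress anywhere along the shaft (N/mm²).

Compatibility: T_A·a/J_AC = T_B·b/J_CB with T_A + T_B = T₀.
J_AC = 2.72×10^-7 m⁴, J_CB = 1.78×10^-7 m⁴, so T_A = T₀·(J_AC/a)/((J_AC/a)+(J_CB/b)) = 191.4 N·m, T_B = 46.63 N·m.
τ in each portion: τ_AC = 1.44×10^7 Pa, τ_CB = 4.80×10^6 Pa; maximum is in AC.
τ_max = T_AC·r/J = 191.4·0.0204/2.72×10^-7 = 1.435×10^7 Pa.

14.4 N/mm²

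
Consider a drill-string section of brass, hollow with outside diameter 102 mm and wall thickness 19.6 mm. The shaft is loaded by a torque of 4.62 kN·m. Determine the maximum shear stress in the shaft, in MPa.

J = π(d_o⁴ − d_i⁴)/32 = π(0.102⁴ − 0.0628⁴)/32 = 9.100×10^-6 m⁴.
τ_max = T·r/J = 4620 × 0.0510 / 9.100×10^-6 = 2.589×10^7 Pa.

25.9 MPa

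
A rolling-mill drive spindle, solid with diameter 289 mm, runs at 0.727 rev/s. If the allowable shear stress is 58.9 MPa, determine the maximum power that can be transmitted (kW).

1280 kW

J = πd⁴/32 = π(0.289)⁴/32 = 6.848×10^-4 m⁴.
T_max = τ_allow·J/r = 5.89×10^7 × 6.848×10^-4 / 0.144 = 279200 N·m.
ω = 2π·0.727 = 4.568 rad/s, so P_max = T_max·ω = 1.275×10^6 W.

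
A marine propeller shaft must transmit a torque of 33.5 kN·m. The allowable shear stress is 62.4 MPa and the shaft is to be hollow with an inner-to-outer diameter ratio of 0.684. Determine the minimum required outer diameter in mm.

152 mm

For a hollow shaft with d_i/d_o = 0.684: τ_max = 16T/(π d_o³ (1−k⁴)), so d_o = [16T/(π τ_allow (1−k⁴))]^(1/3) = [16·33500/(π·6.24×10^7·0.7811)]^(1/3) = 0.1518 m.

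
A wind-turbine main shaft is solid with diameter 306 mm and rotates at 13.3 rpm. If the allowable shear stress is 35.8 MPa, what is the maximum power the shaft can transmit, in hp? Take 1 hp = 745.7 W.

376 hp

J = πd⁴/32 = π(0.306)⁴/32 = 8.608×10^-4 m⁴.
T_max = τ_allow·J/r = 3.58×10^7 × 8.608×10^-4 / 0.153 = 201400 N·m.
ω = 2π·13.3/60 = 1.393 rad/s, so P_max = T_max·ω = 2.805×10^5 W.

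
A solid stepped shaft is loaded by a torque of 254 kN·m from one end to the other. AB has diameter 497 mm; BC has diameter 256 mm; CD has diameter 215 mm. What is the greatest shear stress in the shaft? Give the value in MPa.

130 MPa

Under the same torque, τ_max = 16T/(πd³) is largest where d is smallest — segment CD (d = 215 mm).
τ_max = 16·254000/(π·(0.215)³) = 1.302×10^8 Pa.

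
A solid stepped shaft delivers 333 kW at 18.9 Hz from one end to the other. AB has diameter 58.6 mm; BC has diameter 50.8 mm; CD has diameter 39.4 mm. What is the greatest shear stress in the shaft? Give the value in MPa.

233 MPa

ω = 2π·18.9 = 118.8 rad/s, so T = P/ω = 333×10³ / 118.8 = 2804 N·m.
Under the same torque, τ_max = 16T/(πd³) is largest where d is smallest — segment CD (d = 39.4 mm).
τ_max = 16·2804/(π·(0.0394)³) = 2.335×10^8 Pa.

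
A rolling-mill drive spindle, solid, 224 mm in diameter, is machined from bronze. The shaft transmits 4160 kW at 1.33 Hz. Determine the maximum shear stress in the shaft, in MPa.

226 MPa

ω = 2π·1.33 = 8.357 rad/s, so T = P/ω = 4160×10³ / 8.357 = 497800 N·m.
J = πd⁴/32 = π(0.224)⁴/32 = 2.472×10^-4 m⁴.
τ_max = T·r/J = 497800 × 0.112 / 2.472×10^-4 = 2.256×10^8 Pa.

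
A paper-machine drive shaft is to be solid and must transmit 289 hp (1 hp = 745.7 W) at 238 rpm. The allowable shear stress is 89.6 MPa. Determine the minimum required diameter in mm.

ω = 2π·238/60 = 24.92 rad/s, so T = P/ω = 289×745.7 / 24.92 = 8647 N·m.
For a solid shaft τ_max = 16T/(πd³), so d = (16T/(π τ_allow))^(1/3) = (16·8647/(π·8.96×10^7))^(1/3) = 0.07892 m.

78.9 mm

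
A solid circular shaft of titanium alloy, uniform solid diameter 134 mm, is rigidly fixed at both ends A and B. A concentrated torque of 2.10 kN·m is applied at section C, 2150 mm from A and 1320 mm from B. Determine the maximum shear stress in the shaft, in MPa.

2.75 MPa

With uniform GJ and both ends fixed, compatibility θ_AC = θ_CB gives T_A·a = T_B·b, together with T_A + T_B = T₀.
T_A = T₀·b/(a+b) = 2100·1320/3470 = 798.8 N·m; T_B = 1301 N·m.
τ in each portion: τ_AC = 1.69×10^6 Pa, τ_CB = 2.75×10^6 Pa; maximum is in CB.
τ_max = T_CB·r/J = 1301·0.0670/3.17×10^-5 = 2.754×10^6 Pa.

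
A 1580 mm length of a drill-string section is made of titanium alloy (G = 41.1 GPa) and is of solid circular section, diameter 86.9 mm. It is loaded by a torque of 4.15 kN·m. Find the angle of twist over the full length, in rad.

0.0285 rad

J = πd⁴/32 = π(0.0869)⁴/32 = 5.599×10^-6 m⁴.
θ = T·L/(G·J) = 4150 × 1.58 / (41.1×10⁹ × 5.599×10^-6) = 0.02850 rad.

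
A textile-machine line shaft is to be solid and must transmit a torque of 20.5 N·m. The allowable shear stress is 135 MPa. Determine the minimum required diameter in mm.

9.18 mm

For a solid shaft τ_max = 16T/(πd³), so d = (16T/(π τ_allow))^(1/3) = (16·20.50/(π·1.35×10^8))^(1/3) = 0.009179 m.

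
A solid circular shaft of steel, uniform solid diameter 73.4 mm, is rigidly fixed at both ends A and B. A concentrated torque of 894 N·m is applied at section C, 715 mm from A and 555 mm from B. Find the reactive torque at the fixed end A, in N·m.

With uniform GJ and both ends fixed, compatibility θ_AC = θ_CB gives T_A·a = T_B·b, together with T_A + T_B = T₀.
T_A = T₀·b/(a+b) = 894.0·555/1270 = 390.7 N·m; T_B = 503.3 N·m.

391 N·m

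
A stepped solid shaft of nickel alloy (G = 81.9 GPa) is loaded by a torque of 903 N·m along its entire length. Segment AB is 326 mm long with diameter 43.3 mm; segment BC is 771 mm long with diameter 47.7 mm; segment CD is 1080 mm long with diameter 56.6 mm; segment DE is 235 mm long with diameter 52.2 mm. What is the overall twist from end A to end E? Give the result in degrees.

J_AB = π(0.0433)⁴/32 = 3.45×10^-7 m⁴; J_BC = π(0.0477)⁴/32 = 5.08×10^-7 m⁴; J_CD = π(0.0566)⁴/32 = 1.01×10^-6 m⁴; J_DE = π(0.0522)⁴/32 = 7.29×10^-7 m⁴.
θ = (T/G)·Σ L_i/J_i = (903.0/81.9×10⁹)·(0.326/3.45×10^-7 + 0.771/5.08×10^-7 + 1.08/1.01×10^-6 + 0.235/7.29×10^-7) = 0.04251 rad.

2.44°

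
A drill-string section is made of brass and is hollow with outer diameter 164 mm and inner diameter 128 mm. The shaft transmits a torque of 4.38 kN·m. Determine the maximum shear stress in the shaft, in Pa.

J = π(d_o⁴ − d_i⁴)/32 = π(0.164⁴ − 0.128⁴)/32 = 4.467×10^-5 m⁴.
τ_max = T·r/J = 4380 × 0.0820 / 4.467×10^-5 = 8.041×10^6 Pa.

8.04e6 Pa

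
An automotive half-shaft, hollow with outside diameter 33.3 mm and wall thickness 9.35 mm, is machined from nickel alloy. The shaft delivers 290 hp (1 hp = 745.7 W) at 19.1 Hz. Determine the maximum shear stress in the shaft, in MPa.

ω = 2π·19.1 = 120.0 rad/s, so T = P/ω = 290×745.7 / 120.0 = 1802 N·m.
J = π(d_o⁴ − d_i⁴)/32 = π(0.0333⁴ − 0.0146⁴)/32 = 1.163×10^-7 m⁴.
τ_max = T·r/J = 1802 × 0.0166 / 1.163×10^-7 = 2.581×10^8 Pa.

258 MPa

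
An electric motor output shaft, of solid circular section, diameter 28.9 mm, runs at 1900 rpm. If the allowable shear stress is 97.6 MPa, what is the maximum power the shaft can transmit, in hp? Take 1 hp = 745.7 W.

123 hp

J = πd⁴/32 = π(0.0289)⁴/32 = 6.848×10^-8 m⁴.
T_max = τ_allow·J/r = 9.76×10^7 × 6.848×10^-8 / 0.0144 = 462.6 N·m.
ω = 2π·1900/60 = 199.0 rad/s, so P_max = T_max·ω = 9.204×10^4 W.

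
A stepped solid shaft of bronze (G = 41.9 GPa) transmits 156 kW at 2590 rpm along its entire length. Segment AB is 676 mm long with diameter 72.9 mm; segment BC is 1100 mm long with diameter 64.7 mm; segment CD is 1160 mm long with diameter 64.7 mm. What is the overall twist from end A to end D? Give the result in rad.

0.0214 rad

ω = 2π·2590/60 = 271.2 rad/s, so T = P/ω = 156×10³ / 271.2 = 575.2 N·m.
J_AB = π(0.0729)⁴/32 = 2.77×10^-6 m⁴; J_BC = π(0.0647)⁴/32 = 1.72×10^-6 m⁴; J_CD = π(0.0647)⁴/32 = 1.72×10^-6 m⁴.
θ = (T/G)·Σ L_i/J_i = (575.2/41.9×10⁹)·(0.676/2.77×10^-6 + 1.10/1.72×10^-6 + 1.16/1.72×10^-6) = 0.02138 rad.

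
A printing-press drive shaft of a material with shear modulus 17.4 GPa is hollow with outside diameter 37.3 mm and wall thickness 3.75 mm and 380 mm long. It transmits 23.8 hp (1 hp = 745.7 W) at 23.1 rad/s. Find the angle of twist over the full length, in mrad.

ω = 23.1 rad/s, so T = P/ω = 23.8×745.7 / 23.10 = 768.3 N·m.
J = π(d_o⁴ − d_i⁴)/32 = π(0.0373⁴ − 0.0298⁴)/32 = 1.126×10^-7 m⁴.
θ = T·L/(G·J) = 768.3 × 0.380 / (17.4×10⁹ × 1.126×10^-7) = 0.1490 rad.

149 mrad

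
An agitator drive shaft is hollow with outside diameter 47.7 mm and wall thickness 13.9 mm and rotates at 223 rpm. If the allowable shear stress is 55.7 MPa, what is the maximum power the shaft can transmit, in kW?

J = π(d_o⁴ − d_i⁴)/32 = π(0.0477⁴ − 0.0199⁴)/32 = 4.928×10^-7 m⁴.
T_max = τ_allow·J/r = 5.57×10^7 × 4.928×10^-7 / 0.0239 = 1151 N·m.
ω = 2π·223/60 = 23.35 rad/s, so P_max = T_max·ω = 2.688×10^4 W.

26.9 kW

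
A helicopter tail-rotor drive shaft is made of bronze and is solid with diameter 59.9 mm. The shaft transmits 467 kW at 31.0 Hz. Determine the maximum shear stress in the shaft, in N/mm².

56.8 N/mm²

ω = 2π·31.0 = 194.8 rad/s, so T = P/ω = 467×10³ / 194.8 = 2398 N·m.
J = πd⁴/32 = π(0.0599)⁴/32 = 1.264×10^-6 m⁴.
τ_max = T·r/J = 2398 × 0.0300 / 1.264×10^-6 = 5.682×10^7 Pa.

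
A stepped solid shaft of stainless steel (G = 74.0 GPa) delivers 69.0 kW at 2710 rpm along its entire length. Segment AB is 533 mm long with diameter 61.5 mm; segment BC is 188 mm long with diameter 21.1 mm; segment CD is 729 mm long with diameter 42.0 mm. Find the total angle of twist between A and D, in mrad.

40.8 mrad

ω = 2π·2710/60 = 283.8 rad/s, so T = P/ω = 69.0×10³ / 283.8 = 243.1 N·m.
J_AB = π(0.0615)⁴/32 = 1.40×10^-6 m⁴; J_BC = π(0.0211)⁴/32 = 1.95×10^-8 m⁴; J_CD = π(0.0420)⁴/32 = 3.05×10^-7 m⁴.
θ = (T/G)·Σ L_i/J_i = (243.1/74.0×10⁹)·(0.533/1.40×10^-6 + 0.188/1.95×10^-8 + 0.729/3.05×10^-7) = 0.04083 rad.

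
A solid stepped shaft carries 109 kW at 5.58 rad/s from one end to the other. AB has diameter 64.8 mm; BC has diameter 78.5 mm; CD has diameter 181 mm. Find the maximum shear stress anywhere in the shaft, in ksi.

ω = 5.58 rad/s, so T = P/ω = 109×10³ / 5.580 = 19530 N·m.
Under the same torque, τ_max = 16T/(πd³) is largest where d is smallest — segment AB (d = 64.8 mm).
τ_max = 16·19530/(π·(0.0648)³) = 3.656×10^8 Pa.

53.0 ksi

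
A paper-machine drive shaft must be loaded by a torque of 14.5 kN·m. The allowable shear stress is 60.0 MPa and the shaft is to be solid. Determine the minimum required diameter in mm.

107 mm

For a solid shaft τ_max = 16T/(πd³), so d = (16T/(π τ_allow))^(1/3) = (16·14500/(π·6.00×10^7))^(1/3) = 0.1072 m.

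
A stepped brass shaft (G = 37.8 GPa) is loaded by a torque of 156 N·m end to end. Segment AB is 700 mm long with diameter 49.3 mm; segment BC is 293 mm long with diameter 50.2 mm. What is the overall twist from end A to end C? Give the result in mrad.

J_AB = π(0.0493)⁴/32 = 5.80×10^-7 m⁴; J_BC = π(0.0502)⁴/32 = 6.23×10^-7 m⁴.
θ = (T/G)·Σ L_i/J_i = (156.0/37.8×10⁹)·(0.700/5.80×10^-7 + 0.293/6.23×10^-7) = 6.921×10^-3 rad.

6.92 mrad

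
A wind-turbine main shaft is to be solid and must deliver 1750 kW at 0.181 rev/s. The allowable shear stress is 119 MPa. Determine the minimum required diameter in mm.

404 mm

ω = 2π·0.181 = 1.137 rad/s, so T = P/ω = 1750×10³ / 1.137 = 1.539e6 N·m.
For a solid shaft τ_max = 16T/(πd³), so d = (16T/(π τ_allow))^(1/3) = (16·1.539e6/(π·1.19×10^8))^(1/3) = 0.4038 m.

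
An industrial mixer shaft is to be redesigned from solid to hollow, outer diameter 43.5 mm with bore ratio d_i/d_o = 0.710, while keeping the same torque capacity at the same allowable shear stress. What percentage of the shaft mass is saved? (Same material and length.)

Equal τ_max and T ⇒ the solid shaft needs d_s³ = d_o³(1−k⁴), so d_s = 43.5·(1−0.710⁴)^(1/3) = 39.45 mm.
Area ratio A_h/A_s = d_o²(1−k²)/d_s² = (1−k²)/(1−k⁴)^(2/3) = 0.6029.
Mass saving = 1 − 0.6029 = 39.7 %.

39.7 %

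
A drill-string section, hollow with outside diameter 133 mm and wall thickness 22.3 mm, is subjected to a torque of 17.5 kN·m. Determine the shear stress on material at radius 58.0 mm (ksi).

5.95 ksi

J = π(d_o⁴ − d_i⁴)/32 = π(0.133⁴ − 0.0884⁴)/32 = 2.472×10^-5 m⁴.
Shear stress varies linearly with radius: τ = T·r/J = 17500 × 0.0580 / 2.472×10^-5 = 4.105×10^7 Pa.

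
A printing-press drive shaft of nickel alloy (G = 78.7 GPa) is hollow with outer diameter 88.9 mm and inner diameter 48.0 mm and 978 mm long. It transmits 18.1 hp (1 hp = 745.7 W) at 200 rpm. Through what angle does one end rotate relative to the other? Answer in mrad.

1.43 mrad

ω = 2π·200/60 = 20.94 rad/s, so T = P/ω = 18.1×745.7 / 20.94 = 644.4 N·m.
J = π(d_o⁴ − d_i⁴)/32 = π(0.0889⁴ − 0.0480⁴)/32 = 5.611×10^-6 m⁴.
θ = T·L/(G·J) = 644.4 × 0.978 / (78.7×10⁹ × 5.611×10^-6) = 1.427×10^-3 rad.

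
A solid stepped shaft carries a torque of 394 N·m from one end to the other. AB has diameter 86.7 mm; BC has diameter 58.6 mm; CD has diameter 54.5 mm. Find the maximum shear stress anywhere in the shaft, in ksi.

Under the same torque, τ_max = 16T/(πd³) is largest where d is smallest — segment CD (d = 54.5 mm).
τ_max = 16·394.0/(π·(0.0545)³) = 1.240×10^7 Pa.

1.80 ksi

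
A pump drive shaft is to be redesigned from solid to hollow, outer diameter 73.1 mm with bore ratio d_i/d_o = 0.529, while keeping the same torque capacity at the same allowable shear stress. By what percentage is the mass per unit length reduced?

24.0 %

Equal τ_max and T ⇒ the solid shaft needs d_s³ = d_o³(1−k⁴), so d_s = 73.1·(1−0.529⁴)^(1/3) = 71.14 mm.
Area ratio A_h/A_s = d_o²(1−k²)/d_s² = (1−k²)/(1−k⁴)^(2/3) = 0.7604.
Mass saving = 1 − 0.7604 = 24.0 %.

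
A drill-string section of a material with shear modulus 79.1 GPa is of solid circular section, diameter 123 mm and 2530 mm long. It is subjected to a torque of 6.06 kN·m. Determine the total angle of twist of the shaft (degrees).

J = πd⁴/32 = π(0.123)⁴/32 = 2.247×10^-5 m⁴.
θ = T·L/(G·J) = 6060 × 2.53 / (79.1×10⁹ × 2.247×10^-5) = 8.626×10^-3 rad.

0.494°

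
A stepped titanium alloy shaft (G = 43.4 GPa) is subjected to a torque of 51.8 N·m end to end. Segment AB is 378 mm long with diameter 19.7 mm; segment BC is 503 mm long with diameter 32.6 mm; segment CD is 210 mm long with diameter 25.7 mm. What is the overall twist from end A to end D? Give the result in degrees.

J_AB = π(0.0197)⁴/32 = 1.48×10^-8 m⁴; J_BC = π(0.0326)⁴/32 = 1.11×10^-7 m⁴; J_CD = π(0.0257)⁴/32 = 4.28×10^-8 m⁴.
θ = (T/G)·Σ L_i/J_i = (51.80/43.4×10⁹)·(0.378/1.48×10^-8 + 0.503/1.11×10^-7 + 0.210/4.28×10^-8) = 0.04178 rad.

2.39°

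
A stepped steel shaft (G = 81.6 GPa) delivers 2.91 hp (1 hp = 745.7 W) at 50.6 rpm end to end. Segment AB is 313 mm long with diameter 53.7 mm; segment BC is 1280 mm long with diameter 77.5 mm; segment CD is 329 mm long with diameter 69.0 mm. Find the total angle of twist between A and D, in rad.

ω = 2π·50.6/60 = 5.299 rad/s, so T = P/ω = 2.91×745.7 / 5.299 = 409.5 N·m.
J_AB = π(0.0537)⁴/32 = 8.16×10^-7 m⁴; J_BC = π(0.0775)⁴/32 = 3.54×10^-6 m⁴; J_CD = π(0.0690)⁴/32 = 2.23×10^-6 m⁴.
θ = (T/G)·Σ L_i/J_i = (409.5/81.6×10⁹)·(0.313/8.16×10^-7 + 1.28/3.54×10^-6 + 0.329/2.23×10^-6) = 4.480×10^-3 rad.

0.00448 rad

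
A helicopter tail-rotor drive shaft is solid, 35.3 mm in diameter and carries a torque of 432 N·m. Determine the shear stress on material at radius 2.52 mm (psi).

1040 psi

J = πd⁴/32 = π(0.0353)⁴/32 = 1.524×10^-7 m⁴.
Shear stress varies linearly with radius: τ = T·r/J = 432.0 × 0.00252 / 1.524×10^-7 = 7.141×10^6 Pa.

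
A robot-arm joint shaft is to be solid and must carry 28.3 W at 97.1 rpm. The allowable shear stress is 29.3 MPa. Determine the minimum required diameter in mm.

ω = 2π·97.1/60 = 10.17 rad/s, so T = P/ω = 28.3 / 10.17 = 2.783 N·m.
For a solid shaft τ_max = 16T/(πd³), so d = (16T/(π τ_allow))^(1/3) = (16·2.783/(π·2.93×10^7))^(1/3) = 0.007850 m.

7.85 mm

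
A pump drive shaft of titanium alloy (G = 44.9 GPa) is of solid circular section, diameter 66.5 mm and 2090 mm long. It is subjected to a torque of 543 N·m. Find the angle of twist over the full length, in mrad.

J = πd⁴/32 = π(0.0665)⁴/32 = 1.920×10^-6 m⁴.
θ = T·L/(G·J) = 543.0 × 2.09 / (44.9×10⁹ × 1.920×10^-6) = 0.01316 rad.

13.2 mrad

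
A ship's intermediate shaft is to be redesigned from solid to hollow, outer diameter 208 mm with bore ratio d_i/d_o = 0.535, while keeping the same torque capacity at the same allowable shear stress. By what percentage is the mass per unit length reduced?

Equal τ_max and T ⇒ the solid shaft needs d_s³ = d_o³(1−k⁴), so d_s = 208·(1−0.535⁴)^(1/3) = 202.2 mm.
Area ratio A_h/A_s = d_o²(1−k²)/d_s² = (1−k²)/(1−k⁴)^(2/3) = 0.7556.
Mass saving = 1 − 0.7556 = 24.4 %.

24.4 %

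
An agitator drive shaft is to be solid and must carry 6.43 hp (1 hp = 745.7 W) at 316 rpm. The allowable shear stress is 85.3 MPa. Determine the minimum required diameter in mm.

20.5 mm

ω = 2π·316/60 = 33.09 rad/s, so T = P/ω = 6.43×745.7 / 33.09 = 144.9 N·m.
For a solid shaft τ_max = 16T/(πd³), so d = (16T/(π τ_allow))^(1/3) = (16·144.9/(π·8.53×10^7))^(1/3) = 0.02053 m.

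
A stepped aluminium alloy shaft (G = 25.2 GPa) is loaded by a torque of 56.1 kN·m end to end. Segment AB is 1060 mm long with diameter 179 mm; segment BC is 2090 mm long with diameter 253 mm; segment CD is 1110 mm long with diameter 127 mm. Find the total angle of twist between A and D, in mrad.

132 mrad

J_AB = π(0.179)⁴/32 = 1.01×10^-4 m⁴; J_BC = π(0.253)⁴/32 = 4.02×10^-4 m⁴; J_CD = π(0.127)⁴/32 = 2.55×10^-5 m⁴.
θ = (T/G)·Σ L_i/J_i = (56100/25.2×10⁹)·(1.06/1.01×10^-4 + 2.09/4.02×10^-4 + 1.11/2.55×10^-5) = 0.1317 rad.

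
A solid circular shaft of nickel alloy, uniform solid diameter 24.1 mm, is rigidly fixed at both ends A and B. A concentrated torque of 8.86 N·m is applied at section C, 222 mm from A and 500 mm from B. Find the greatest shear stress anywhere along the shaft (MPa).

2.23 MPa

With uniform GJ and both ends fixed, compatibility θ_AC = θ_CB gives T_A·a = T_B·b, together with T_A + T_B = T₀.
T_A = T₀·b/(a+b) = 8.860·500/722.0 = 6.136 N·m; T_B = 2.724 N·m.
τ in each portion: τ_AC = 2.23×10^6 Pa, τ_CB = 9.91×10^5 Pa; maximum is in AC.
τ_max = T_AC·r/J = 6.136·0.0120/3.31×10^-8 = 2.232×10^6 Pa.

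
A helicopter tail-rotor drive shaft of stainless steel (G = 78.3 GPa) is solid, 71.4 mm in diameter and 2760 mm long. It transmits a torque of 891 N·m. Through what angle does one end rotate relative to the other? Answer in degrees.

J = πd⁴/32 = π(0.0714)⁴/32 = 2.551×10^-6 m⁴.
θ = T·L/(G·J) = 891.0 × 2.76 / (78.3×10⁹ × 2.551×10^-6) = 0.01231 rad.

0.705°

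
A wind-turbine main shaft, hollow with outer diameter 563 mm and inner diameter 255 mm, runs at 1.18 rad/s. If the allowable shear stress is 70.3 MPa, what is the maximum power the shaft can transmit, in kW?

2780 kW

J = π(d_o⁴ − d_i⁴)/32 = π(0.563⁴ − 0.255⁴)/32 = 9.448×10^-3 m⁴.
T_max = τ_allow·J/r = 7.03×10^7 × 9.448×10^-3 / 0.281 = 2.360e6 N·m.
ω = 1.18 rad/s, so P_max = T_max·ω = 2.784×10^6 W.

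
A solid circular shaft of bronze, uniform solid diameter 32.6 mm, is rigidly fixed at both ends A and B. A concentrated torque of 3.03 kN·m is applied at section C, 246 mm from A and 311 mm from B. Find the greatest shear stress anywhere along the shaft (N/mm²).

249 N/mm²

With uniform GJ and both ends fixed, compatibility θ_AC = θ_CB gives T_A·a = T_B·b, together with T_A + T_B = T₀.
T_A = T₀·b/(a+b) = 3030·311/557.0 = 1692 N·m; T_B = 1338 N·m.
τ in each portion: τ_AC = 2.49×10^8 Pa, τ_CB = 1.97×10^8 Pa; maximum is in AC.
τ_max = T_AC·r/J = 1692·0.0163/1.11×10^-7 = 2.487×10^8 Pa.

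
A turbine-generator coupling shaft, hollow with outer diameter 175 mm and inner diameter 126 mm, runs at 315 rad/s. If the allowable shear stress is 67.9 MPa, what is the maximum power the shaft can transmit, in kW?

J = π(d_o⁴ − d_i⁴)/32 = π(0.175⁴ − 0.126⁴)/32 = 6.733×10^-5 m⁴.
T_max = τ_allow·J/r = 6.79×10^7 × 6.733×10^-5 / 0.0875 = 52250 N·m.
ω = 315 rad/s, so P_max = T_max·ω = 1.646×10^7 W.

16500 kW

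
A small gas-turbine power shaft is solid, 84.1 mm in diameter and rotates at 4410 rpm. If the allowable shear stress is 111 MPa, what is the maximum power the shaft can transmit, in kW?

J = πd⁴/32 = π(0.0841)⁴/32 = 4.911×10^-6 m⁴.
T_max = τ_allow·J/r = 1.11×10^8 × 4.911×10^-6 / 0.0420 = 12960 N·m.
ω = 2π·4410/60 = 461.8 rad/s, so P_max = T_max·ω = 5.987×10^6 W.

5990 kW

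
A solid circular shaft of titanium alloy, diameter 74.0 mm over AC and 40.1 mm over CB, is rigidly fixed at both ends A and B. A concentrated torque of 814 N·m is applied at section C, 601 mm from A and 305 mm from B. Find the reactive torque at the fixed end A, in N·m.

Compatibility: T_A·a/J_AC = T_B·b/J_CB with T_A + T_B = T₀.
J_AC = 2.94×10^-6 m⁴, J_CB = 2.54×10^-7 m⁴, so T_A = T₀·(J_AC/a)/((J_AC/a)+(J_CB/b)) = 695.8 N·m, T_B = 118.2 N·m.

696 N·m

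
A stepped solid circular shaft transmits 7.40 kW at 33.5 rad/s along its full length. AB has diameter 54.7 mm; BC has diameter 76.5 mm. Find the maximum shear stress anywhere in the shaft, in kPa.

ω = 33.5 rad/s, so T = P/ω = 7.40×10³ / 33.50 = 220.9 N·m.
Under the same torque, τ_max = 16T/(πd³) is largest where d is smallest — segment AB (d = 54.7 mm).
τ_max = 16·220.9/(π·(0.0547)³) = 6.874×10^6 Pa.

6870 kPa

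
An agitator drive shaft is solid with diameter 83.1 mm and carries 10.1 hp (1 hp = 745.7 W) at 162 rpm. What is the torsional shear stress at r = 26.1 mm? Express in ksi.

0.359 ksi

ω = 2π·162/60 = 16.96 rad/s, so T = P/ω = 10.1×745.7 / 16.96 = 444.0 N·m.
J = πd⁴/32 = π(0.0831)⁴/32 = 4.682×10^-6 m⁴.
Shear stress varies linearly with radius: τ = T·r/J = 444.0 × 0.0261 / 4.682×10^-6 = 2.475×10^6 Pa.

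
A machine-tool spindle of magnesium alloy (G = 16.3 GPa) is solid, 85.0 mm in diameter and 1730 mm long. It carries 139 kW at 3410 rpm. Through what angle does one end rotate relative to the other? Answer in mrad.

8.06 mrad

ω = 2π·3410/60 = 357.1 rad/s, so T = P/ω = 139×10³ / 357.1 = 389.3 N·m.
J = πd⁴/32 = π(0.0850)⁴/32 = 5.125×10^-6 m⁴.
θ = T·L/(G·J) = 389.3 × 1.73 / (16.3×10⁹ × 5.125×10^-6) = 8.061×10^-3 rad.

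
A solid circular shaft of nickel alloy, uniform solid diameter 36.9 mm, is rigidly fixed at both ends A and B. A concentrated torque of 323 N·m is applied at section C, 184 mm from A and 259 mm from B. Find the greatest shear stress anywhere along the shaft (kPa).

19100 kPa

With uniform GJ and both ends fixed, compatibility θ_AC = θ_CB gives T_A·a = T_B·b, together with T_A + T_B = T₀.
T_A = T₀·b/(a+b) = 323.0·259/443.0 = 188.8 N·m; T_B = 134.2 N·m.
τ in each portion: τ_AC = 1.91×10^7 Pa, τ_CB = 1.36×10^7 Pa; maximum is in AC.
τ_max = T_AC·r/J = 188.8·0.0184/1.82×10^-7 = 1.914×10^7 Pa.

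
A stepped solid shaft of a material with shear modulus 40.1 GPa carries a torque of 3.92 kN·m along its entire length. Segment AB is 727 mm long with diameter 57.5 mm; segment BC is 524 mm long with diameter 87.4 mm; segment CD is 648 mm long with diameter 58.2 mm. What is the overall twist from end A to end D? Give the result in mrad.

131 mrad

J_AB = π(0.0575)⁴/32 = 1.07×10^-6 m⁴; J_BC = π(0.0874)⁴/32 = 5.73×10^-6 m⁴; J_CD = π(0.0582)⁴/32 = 1.13×10^-6 m⁴.
θ = (T/G)·Σ L_i/J_i = (3920/40.1×10⁹)·(0.727/1.07×10^-6 + 0.524/5.73×10^-6 + 0.648/1.13×10^-6) = 0.1314 rad.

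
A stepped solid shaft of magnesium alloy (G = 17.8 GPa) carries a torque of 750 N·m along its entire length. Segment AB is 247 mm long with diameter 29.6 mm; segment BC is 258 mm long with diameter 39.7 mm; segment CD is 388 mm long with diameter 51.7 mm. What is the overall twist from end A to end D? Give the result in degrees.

J_AB = π(0.0296)⁴/32 = 7.54×10^-8 m⁴; J_BC = π(0.0397)⁴/32 = 2.44×10^-7 m⁴; J_CD = π(0.0517)⁴/32 = 7.01×10^-7 m⁴.
θ = (T/G)·Σ L_i/J_i = (750.0/17.8×10⁹)·(0.247/7.54×10^-8 + 0.258/2.44×10^-7 + 0.388/7.01×10^-7) = 0.2060 rad.

11.8°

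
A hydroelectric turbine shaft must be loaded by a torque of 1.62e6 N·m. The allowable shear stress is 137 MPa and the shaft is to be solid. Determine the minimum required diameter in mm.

392 mm

For a solid shaft τ_max = 16T/(πd³), so d = (16T/(π τ_allow))^(1/3) = (16·1.620e6/(π·1.37×10^8))^(1/3) = 0.3920 m.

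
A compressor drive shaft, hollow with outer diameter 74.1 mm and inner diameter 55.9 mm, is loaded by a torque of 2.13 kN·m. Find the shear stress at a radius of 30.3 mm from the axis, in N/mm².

J = π(d_o⁴ − d_i⁴)/32 = π(0.0741⁴ − 0.0559⁴)/32 = 2.001×10^-6 m⁴.
Shear stress varies linearly with radius: τ = T·r/J = 2130 × 0.0303 / 2.001×10^-6 = 3.225×10^7 Pa.

32.2 N/mm²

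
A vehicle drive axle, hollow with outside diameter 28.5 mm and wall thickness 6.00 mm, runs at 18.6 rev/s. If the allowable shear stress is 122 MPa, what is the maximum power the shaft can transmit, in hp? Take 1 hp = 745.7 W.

J = π(d_o⁴ − d_i⁴)/32 = π(0.0285⁴ − 0.0165⁴)/32 = 5.749×10^-8 m⁴.
T_max = τ_allow·J/r = 1.22×10^8 × 5.749×10^-8 / 0.0143 = 492.2 N·m.
ω = 2π·18.6 = 116.9 rad/s, so P_max = T_max·ω = 5.753×10^4 W.

77.1 hp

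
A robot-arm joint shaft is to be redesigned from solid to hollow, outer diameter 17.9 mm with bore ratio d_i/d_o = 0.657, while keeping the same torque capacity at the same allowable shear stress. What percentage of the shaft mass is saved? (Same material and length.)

34.8 %

Equal τ_max and T ⇒ the solid shaft needs d_s³ = d_o³(1−k⁴), so d_s = 17.9·(1−0.657⁴)^(1/3) = 16.71 mm.
Area ratio A_h/A_s = d_o²(1−k²)/d_s² = (1−k²)/(1−k⁴)^(2/3) = 0.6521.
Mass saving = 1 − 0.6521 = 34.8 %.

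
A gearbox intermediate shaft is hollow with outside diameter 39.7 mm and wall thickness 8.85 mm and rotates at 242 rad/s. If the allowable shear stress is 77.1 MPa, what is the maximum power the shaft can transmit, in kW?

208 kW

J = π(d_o⁴ − d_i⁴)/32 = π(0.0397⁴ − 0.0220⁴)/32 = 2.209×10^-7 m⁴.
T_max = τ_allow·J/r = 7.71×10^7 × 2.209×10^-7 / 0.0199 = 857.9 N·m.
ω = 242 rad/s, so P_max = T_max·ω = 2.076×10^5 W.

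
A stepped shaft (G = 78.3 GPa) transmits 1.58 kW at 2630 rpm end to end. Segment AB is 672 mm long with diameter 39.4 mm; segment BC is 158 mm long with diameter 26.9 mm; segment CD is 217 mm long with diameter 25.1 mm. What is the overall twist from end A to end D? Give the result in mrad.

0.841 mrad

ω = 2π·2630/60 = 275.4 rad/s, so T = P/ω = 1.58×10³ / 275.4 = 5.737 N·m.
J_AB = π(0.0394)⁴/32 = 2.37×10^-7 m⁴; J_BC = π(0.0269)⁴/32 = 5.14×10^-8 m⁴; J_CD = π(0.0251)⁴/32 = 3.90×10^-8 m⁴.
θ = (T/G)·Σ L_i/J_i = (5.737/78.3×10⁹)·(0.672/2.37×10^-7 + 0.158/5.14×10^-8 + 0.217/3.90×10^-8) = 8.413×10^-4 rad.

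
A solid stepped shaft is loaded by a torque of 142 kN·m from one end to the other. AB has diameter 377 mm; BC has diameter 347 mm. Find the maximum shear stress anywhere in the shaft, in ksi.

Under the same torque, τ_max = 16T/(πd³) is largest where d is smallest — segment BC (d = 347 mm).
τ_max = 16·142000/(π·(0.347)³) = 1.731×10^7 Pa.

2.51 ksi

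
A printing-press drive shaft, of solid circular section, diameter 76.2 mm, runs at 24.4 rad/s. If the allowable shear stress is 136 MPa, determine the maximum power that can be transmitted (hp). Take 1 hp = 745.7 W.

J = πd⁴/32 = π(0.0762)⁴/32 = 3.310×10^-6 m⁴.
T_max = τ_allow·J/r = 1.36×10^8 × 3.310×10^-6 / 0.0381 = 11810 N·m.
ω = 24.4 rad/s, so P_max = T_max·ω = 2.883×10^5 W.

387 hp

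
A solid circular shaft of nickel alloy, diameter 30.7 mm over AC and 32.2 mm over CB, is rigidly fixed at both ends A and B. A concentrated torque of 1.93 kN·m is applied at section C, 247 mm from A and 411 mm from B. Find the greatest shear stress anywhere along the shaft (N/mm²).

197 N/mm²

Compatibility: T_A·a/J_AC = T_B·b/J_CB with T_A + T_B = T₀.
J_AC = 8.72×10^-8 m⁴, J_CB = 1.06×10^-7 m⁴, so T_A = T₀·(J_AC/a)/((J_AC/a)+(J_CB/b)) = 1117 N·m, T_B = 812.7 N·m.
τ in each portion: τ_AC = 1.97×10^8 Pa, τ_CB = 1.24×10^8 Pa; maximum is in AC.
τ_max = T_AC·r/J = 1117·0.0153/8.72×10^-8 = 1.967×10^8 Pa.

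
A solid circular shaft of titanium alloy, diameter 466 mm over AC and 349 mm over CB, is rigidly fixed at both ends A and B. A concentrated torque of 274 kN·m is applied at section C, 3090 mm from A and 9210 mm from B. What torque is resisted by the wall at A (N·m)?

Compatibility: T_A·a/J_AC = T_B·b/J_CB with T_A + T_B = T₀.
J_AC = 4.63×10^-3 m⁴, J_CB = 1.46×10^-3 m⁴, so T_A = T₀·(J_AC/a)/((J_AC/a)+(J_CB/b)) = 247800 N·m, T_B = 26160 N·m.

248000 N·m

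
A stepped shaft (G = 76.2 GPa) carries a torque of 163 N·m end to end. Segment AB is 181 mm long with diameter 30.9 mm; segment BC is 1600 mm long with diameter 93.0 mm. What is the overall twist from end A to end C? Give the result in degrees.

J_AB = π(0.0309)⁴/32 = 8.95×10^-8 m⁴; J_BC = π(0.0930)⁴/32 = 7.34×10^-6 m⁴.
θ = (T/G)·Σ L_i/J_i = (163.0/76.2×10⁹)·(0.181/8.95×10^-8 + 1.60/7.34×10^-6) = 4.792×10^-3 rad.

0.275°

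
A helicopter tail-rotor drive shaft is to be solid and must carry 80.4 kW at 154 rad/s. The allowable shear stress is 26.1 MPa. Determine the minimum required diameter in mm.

46.7 mm

ω = 154 rad/s, so T = P/ω = 80.4×10³ / 154.0 = 522.1 N·m.
For a solid shaft τ_max = 16T/(πd³), so d = (16T/(π τ_allow))^(1/3) = (16·522.1/(π·2.61×10^7))^(1/3) = 0.04670 m.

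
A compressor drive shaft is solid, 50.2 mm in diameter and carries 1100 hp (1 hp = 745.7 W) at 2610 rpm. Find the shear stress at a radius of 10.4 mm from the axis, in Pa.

5.01e7 Pa

ω = 2π·2610/60 = 273.3 rad/s, so T = P/ω = 1100×745.7 / 273.3 = 3001 N·m.
J = πd⁴/32 = π(0.0502)⁴/32 = 6.235×10^-7 m⁴.
Shear stress varies linearly with radius: τ = T·r/J = 3001 × 0.0104 / 6.235×10^-7 = 5.006×10^7 Pa.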